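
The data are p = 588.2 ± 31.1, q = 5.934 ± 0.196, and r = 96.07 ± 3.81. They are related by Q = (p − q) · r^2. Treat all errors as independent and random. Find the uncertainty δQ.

5.14e+05

Let u = p − q = 582.3. δu = √(δp² + δq²) = √(967 + 0.0384) = 31.1, so δu/u = 0.0534.
Q is then a monomial in u, r:
δQ/Q = √((δu/u)² + (2·δr/r)²) = √(0.00285 + 0.00629) = 0.0956
Q = 5.374e+06, so δQ = 0.0956 × 5.374e+06 = 5.14e+05.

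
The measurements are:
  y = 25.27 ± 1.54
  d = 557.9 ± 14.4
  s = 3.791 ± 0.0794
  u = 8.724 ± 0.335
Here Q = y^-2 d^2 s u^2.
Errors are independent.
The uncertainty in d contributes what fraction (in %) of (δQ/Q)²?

11.2%

(δQ/Q)² = (-2·δy/y)² + (2·δd/d)² + (1·δs/s)² + (2·δu/u)²
  y term: (-2×0.0609)² = 0.0149
  d term: (2×0.0258)² = 0.00266
  s term: (1×0.0209)² = 0.000439
  u term: (2×0.0384)² = 0.00590
Total = 0.0239. Share from d = 0.00266/0.0239 = 0.112.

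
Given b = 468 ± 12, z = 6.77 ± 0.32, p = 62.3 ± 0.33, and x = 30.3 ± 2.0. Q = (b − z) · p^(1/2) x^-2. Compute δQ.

Let u = b − z = 461. δu = √(δb² + δz²) = √(144 + 0.102) = 12.0, so δu/u = 0.0260.
Q is then a monomial in u, p, x:
δQ/Q = √((δu/u)² + (½·δp/p)² + (-2·δx/x)²) = √(0.000677 + 7.01e-06 + 0.0174) = 0.135
Q = 3.97, so δQ = 0.135 × 3.97 = 0.534.

0.534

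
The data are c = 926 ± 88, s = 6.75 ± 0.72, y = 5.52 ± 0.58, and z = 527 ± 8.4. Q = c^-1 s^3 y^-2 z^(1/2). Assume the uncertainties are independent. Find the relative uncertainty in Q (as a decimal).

Each factor contributes (exponent × relative error)² to (δQ/Q)²:
  (-1·δc/c)² = (-1×0.0950)² = 0.00903;  (3·δs/s)² = (3×0.107)² = 0.102;  (-2·δy/y)² = (-2×0.105)² = 0.0442;  (½·δz/z)² = (0.5×0.0159)² = 6.35e-05
δQ/Q = √(0.156) = 0.395

0.395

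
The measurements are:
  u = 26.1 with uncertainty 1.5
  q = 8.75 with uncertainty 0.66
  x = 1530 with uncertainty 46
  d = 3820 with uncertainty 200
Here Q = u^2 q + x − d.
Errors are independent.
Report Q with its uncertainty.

3670 ± 845

Let p = u^2·q = 5960. δp/p = √((2·δu/u)² + (1·δq/q)²) = √(0.0132 + 0.00569) = 0.137, so δp = 819.
Q = p + x − d: δQ = √(δp² + δx² + δd²) = √(6.72e+05 + 2120 + 40000) = 845
Q = 3670.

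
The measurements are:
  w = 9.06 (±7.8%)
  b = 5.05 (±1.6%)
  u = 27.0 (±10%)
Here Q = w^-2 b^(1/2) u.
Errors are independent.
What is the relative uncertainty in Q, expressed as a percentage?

Products/powers → add relative errors in quadrature, weighted by exponent:
  (-2·δw/w)² = (-2×0.0780)² = 0.0243;  (½·δb/b)² = (0.5×0.0160)² = 6.4e-05;  (1·δu/u)² = (1×0.100)² = 0.0100
δQ/Q = √(0.0344) = 0.185

18.5%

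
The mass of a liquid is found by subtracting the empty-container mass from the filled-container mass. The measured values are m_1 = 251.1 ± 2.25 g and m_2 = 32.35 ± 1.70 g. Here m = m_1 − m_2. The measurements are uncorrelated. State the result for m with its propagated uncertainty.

218.8 ± 2.82 g

Each term contributes (cᵢ δxᵢ)² to (δm)²:
  (δm_1)² = 5.06;  (δm_2)² = 2.89
δm = √(7.95) = 2.82 g
m = 218.8 g.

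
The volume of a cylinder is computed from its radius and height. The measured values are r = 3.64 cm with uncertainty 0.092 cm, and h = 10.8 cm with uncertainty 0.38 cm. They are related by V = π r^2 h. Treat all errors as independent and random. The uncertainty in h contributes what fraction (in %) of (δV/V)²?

32.6%

(δV/V)² = (2·δr/r)² + (1·δh/h)²
  r term: (2×0.0253)² = 0.00256
  h term: (1×0.0352)² = 0.00124
Total = 0.00379. Share from h = 0.00124/0.00379 = 0.326.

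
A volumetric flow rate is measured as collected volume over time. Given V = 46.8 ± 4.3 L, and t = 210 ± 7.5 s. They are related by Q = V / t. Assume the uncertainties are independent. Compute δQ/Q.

0.0986

Q is a product of powers, so relative uncertainties combine in quadrature:
  (1·δV/V)² = (1×0.0919)² = 0.00844;  (-1·δt/t)² = (-1×0.0357)² = 0.00128
δQ/Q = √(0.00972) = 0.0986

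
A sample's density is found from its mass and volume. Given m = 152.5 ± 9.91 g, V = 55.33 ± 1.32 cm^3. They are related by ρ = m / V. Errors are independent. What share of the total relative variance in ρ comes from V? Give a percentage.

(δρ/ρ)² = (1·δm/m)² + (-1·δV/V)²
  m term: (1×0.0650)² = 0.00422
  V term: (-1×0.0239)² = 0.000569
Total = 0.00479. Share from V = 0.000569/0.00479 = 0.119.

11.9%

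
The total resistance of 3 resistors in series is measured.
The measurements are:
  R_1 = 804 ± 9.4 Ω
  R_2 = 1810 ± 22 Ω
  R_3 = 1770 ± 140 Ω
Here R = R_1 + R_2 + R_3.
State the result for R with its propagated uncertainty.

4380 ± 142 Ω

Each term contributes (cᵢ δxᵢ)² to (δR)²:
  (δR_1)² = 88.4;  (δR_2)² = 484;  (δR_3)² = 19600
δR = √(20200) = 142 Ω
R = 4380 Ω.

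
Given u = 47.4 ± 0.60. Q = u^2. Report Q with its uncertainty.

Products/powers → add relative errors in quadrature, weighted by exponent:
  (2·δu/u)² = (2×0.0127)² = 0.000641
δQ/Q = √(0.000641) = 0.0253
Q = 2250, so δQ = 0.0253 × 2250 = 56.9.

2250 ± 56.9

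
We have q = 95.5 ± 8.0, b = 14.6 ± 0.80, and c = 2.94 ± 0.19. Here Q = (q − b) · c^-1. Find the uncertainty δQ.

Let u = q − b = 80.9. δu = √(δq² + δb²) = √(64.0 + 0.640) = 8.04, so δu/u = 0.0994.
Q is then a monomial in u, c:
δQ/Q = √((δu/u)² + (-1·δc/c)²) = √(0.00988 + 0.00418) = 0.119
Q = 27.5, so δQ = 0.119 × 27.5 = 3.26.

3.26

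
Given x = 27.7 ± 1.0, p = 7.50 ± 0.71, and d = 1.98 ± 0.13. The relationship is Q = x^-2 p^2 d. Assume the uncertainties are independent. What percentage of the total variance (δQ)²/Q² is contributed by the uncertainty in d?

9.50%

(δQ/Q)² = (-2·δx/x)² + (2·δp/p)² + (1·δd/d)²
  x term: (-2×0.0361)² = 0.00521
  p term: (2×0.0947)² = 0.0358
  d term: (1×0.0657)² = 0.00431
Total = 0.0454. Share from d = 0.00431/0.0454 = 0.0950.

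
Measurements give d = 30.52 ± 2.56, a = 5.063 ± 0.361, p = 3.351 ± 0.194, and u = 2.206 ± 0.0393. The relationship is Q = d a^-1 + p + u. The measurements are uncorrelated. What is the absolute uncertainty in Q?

0.693

Let w = d·a^-1 = 6.028. δw/w = √((1·δd/d)² + (-1·δa/a)²) = √(0.00704 + 0.00508) = 0.110, so δw = 0.664.
Q = w + p + u: δQ = √(δw² + δp² + δu²) = √(0.440 + 0.0376 + 0.00154) = 0.693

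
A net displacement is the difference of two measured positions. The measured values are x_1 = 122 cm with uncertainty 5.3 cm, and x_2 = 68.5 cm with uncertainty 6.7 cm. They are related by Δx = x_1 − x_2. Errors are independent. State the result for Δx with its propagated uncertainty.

Δx is a linear combination, so absolute uncertainties add in quadrature:
  (δx_1)² = 28.1;  (δx_2)² = 44.9
δΔx = √(73.0) = 8.54 cm
Δx = 53.5 cm.

53.5 ± 8.54 cm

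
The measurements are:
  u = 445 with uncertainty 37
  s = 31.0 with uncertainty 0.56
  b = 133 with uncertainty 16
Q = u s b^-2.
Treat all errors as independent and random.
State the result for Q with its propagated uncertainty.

Since Q is a product/quotient, work with relative uncertainties:
  (1·δu/u)² = (1×0.0831)² = 0.00691;  (1·δs/s)² = (1×0.0181)² = 0.000326;  (-2·δb/b)² = (-2×0.120)² = 0.0579
δQ/Q = √(0.0651) = 0.255
Q = 0.780, so δQ = 0.255 × 0.780 = 0.199.

0.780 ± 0.199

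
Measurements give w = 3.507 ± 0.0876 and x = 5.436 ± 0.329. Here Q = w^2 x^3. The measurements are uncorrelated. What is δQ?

372

Each factor contributes (exponent × relative error)² to (δQ/Q)²:
  (2·δw/w)² = (2×0.0250)² = 0.00250;  (3·δx/x)² = (3×0.0605)² = 0.0330
δQ/Q = √(0.0355) = 0.188
Q = 1976, so δQ = 0.188 × 1976 = 372.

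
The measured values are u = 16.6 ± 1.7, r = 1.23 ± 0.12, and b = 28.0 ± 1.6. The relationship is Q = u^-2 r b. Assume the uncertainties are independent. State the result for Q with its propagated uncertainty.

0.125 ± 0.0292

For a monomial Q ∝ u^-2, r, b, fractional errors add in quadrature:
  (-2·δu/u)² = (-2×0.102)² = 0.0420;  (1·δr/r)² = (1×0.0976)² = 0.00952;  (1·δb/b)² = (1×0.0571)² = 0.00327
δQ/Q = √(0.0547) = 0.234
Q = 0.125, so δQ = 0.234 × 0.125 = 0.0292.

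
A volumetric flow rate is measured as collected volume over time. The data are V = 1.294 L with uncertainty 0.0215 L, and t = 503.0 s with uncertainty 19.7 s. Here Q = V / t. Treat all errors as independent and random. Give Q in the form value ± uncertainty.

0.002573 ± 0.000109 L/s

Each factor contributes (exponent × relative error)² to (δQ/Q)²:
  (1·δV/V)² = (1×0.0166)² = 0.000276;  (-1·δt/t)² = (-1×0.0392)² = 0.00153
δQ/Q = √(0.00181) = 0.0425
Q = 0.002573 L/s, so δQ = 0.0425 × 0.002573 = 0.000109 L/s.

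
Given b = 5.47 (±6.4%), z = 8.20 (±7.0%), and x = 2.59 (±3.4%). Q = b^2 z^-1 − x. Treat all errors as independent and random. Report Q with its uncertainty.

Let p = b^2·z^-1 = 3.65. δp/p = √((2·δb/b)² + (-1·δz/z)²) = √(0.0164 + 0.00490) = 0.146, so δp = 0.532.
Q = p − x: δQ = √(δp² + δx²) = √(0.283 + 0.00775) = 0.540
Q = 1.06.

1.06 ± 0.540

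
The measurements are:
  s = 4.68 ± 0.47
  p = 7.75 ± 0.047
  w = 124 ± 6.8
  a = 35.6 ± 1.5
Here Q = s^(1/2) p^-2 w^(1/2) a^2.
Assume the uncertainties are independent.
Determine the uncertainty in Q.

Q is a product of powers, so relative uncertainties combine in quadrature:
  (½·δs/s)² = (0.5×0.100)² = 0.00252;  (-2·δp/p)² = (-2×0.00606)² = 0.000147;  (½·δw/w)² = (0.5×0.0548)² = 0.000752;  (2·δa/a)² = (2×0.0421)² = 0.00710
δQ/Q = √(0.0105) = 0.103
Q = 508, so δQ = 0.103 × 508 = 52.1.

52.1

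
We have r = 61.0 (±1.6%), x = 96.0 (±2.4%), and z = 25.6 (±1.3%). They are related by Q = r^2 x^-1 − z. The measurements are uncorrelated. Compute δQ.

1.59

Let p = r^2·x^-1 = 38.8. δp/p = √((2·δr/r)² + (-1·δx/x)²) = √(0.00102 + 0.000576) = 0.0400, so δp = 1.55.
Q = p − z: δQ = √(δp² + δz²) = √(2.40 + 0.111) = 1.59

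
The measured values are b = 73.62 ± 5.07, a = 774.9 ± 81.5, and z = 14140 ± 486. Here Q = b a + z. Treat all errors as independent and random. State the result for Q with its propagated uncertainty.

71190 ± 7190

Let p = b·a = 57050. δp/p = √((1·δb/b)² + (1·δa/a)²) = √(0.00474 + 0.0111) = 0.126, so δp = 7170.
Q = p + z: δQ = √(δp² + δz²) = √(5.14e+07 + 2.36e+05) = 7190
Q = 71190.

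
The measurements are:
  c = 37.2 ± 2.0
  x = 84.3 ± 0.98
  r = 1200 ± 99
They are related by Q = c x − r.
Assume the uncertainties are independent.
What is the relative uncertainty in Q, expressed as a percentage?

10.3%

Let p = c·x = 3140. δp/p = √((1·δc/c)² + (1·δx/x)²) = √(0.00289 + 0.000135) = 0.0550, so δp = 172.
Q = p − r: δQ = √(δp² + δr²) = √(29800 + 9800) = 199
Q = 1940, so δQ/Q = 199/1940 = 0.103.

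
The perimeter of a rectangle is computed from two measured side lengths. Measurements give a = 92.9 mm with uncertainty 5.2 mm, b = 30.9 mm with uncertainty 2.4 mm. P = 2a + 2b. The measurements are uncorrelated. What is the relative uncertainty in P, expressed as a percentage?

4.63%

For a sum/difference, combine absolute errors in quadrature:
  (2·δa)² = 108;  (2·δb)² = 23.0
δP = √(131) = 11.5 mm
P = 248 mm, so δP/P = 11.5/248 = 0.0463.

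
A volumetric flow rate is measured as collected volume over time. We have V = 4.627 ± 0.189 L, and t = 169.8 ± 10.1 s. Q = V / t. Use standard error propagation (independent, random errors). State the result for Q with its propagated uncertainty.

0.02725 ± 0.00197 L/s

Each factor contributes (exponent × relative error)² to (δQ/Q)²:
  (1·δV/V)² = (1×0.0408)² = 0.00167;  (-1·δt/t)² = (-1×0.0595)² = 0.00354
δQ/Q = √(0.00521) = 0.0722
Q = 0.02725 L/s, so δQ = 0.0722 × 0.02725 = 0.00197 L/s.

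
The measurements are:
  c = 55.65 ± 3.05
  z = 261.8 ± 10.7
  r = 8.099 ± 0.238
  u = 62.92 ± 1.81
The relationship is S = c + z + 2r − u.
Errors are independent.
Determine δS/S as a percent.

For a sum/difference, combine absolute errors in quadrature:
  (δc)² = 9.30;  (δz)² = 114;  (2·δr)² = 0.227;  (δu)² = 3.28
δS = √(127) = 11.3
S = 270.7, so δS/S = 11.3/270.7 = 0.0417.

4.17%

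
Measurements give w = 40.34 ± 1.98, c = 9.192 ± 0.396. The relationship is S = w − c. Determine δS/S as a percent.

S is a linear combination, so absolute uncertainties add in quadrature:
  (δw)² = 3.92;  (δc)² = 0.157
δS = √(4.08) = 2.02
S = 31.15, so δS/S = 2.02/31.15 = 0.0648.

6.48%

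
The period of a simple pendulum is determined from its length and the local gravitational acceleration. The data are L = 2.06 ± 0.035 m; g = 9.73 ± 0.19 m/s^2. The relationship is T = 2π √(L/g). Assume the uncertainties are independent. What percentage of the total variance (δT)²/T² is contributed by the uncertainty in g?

56.9%

(δT/T)² = (½·δL/L)² + (−½·δg/g)²
  L term: (0.5×0.0170)² = 7.22e-05
  g term: (-0.5×0.0195)² = 9.53e-05
Total = 0.000167. Share from g = 9.53e-05/0.000167 = 0.569.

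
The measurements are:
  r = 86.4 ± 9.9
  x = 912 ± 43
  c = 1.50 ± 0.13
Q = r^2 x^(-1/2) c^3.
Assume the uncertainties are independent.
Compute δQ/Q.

Since Q is a product/quotient, work with relative uncertainties:
  (2·δr/r)² = (2×0.115)² = 0.0525;  (−½·δx/x)² = (-0.5×0.0471)² = 0.000556;  (3·δc/c)² = (3×0.0867)² = 0.0676
δQ/Q = √(0.121) = 0.347

0.347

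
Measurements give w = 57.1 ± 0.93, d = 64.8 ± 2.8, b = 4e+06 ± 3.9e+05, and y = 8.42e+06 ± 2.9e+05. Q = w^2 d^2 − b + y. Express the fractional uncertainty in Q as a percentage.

Let p = w^2·d^2 = 1.37e+07. δp/p = √((2·δw/w)² + (2·δd/d)²) = √(0.00106 + 0.00747) = 0.0924, so δp = 1.26e+06.
Q = p − b + y: δQ = √(δp² + δb² + δy²) = √(1.6e+12 + 1.52e+11 + 8.41e+10) = 1.35e+06
Q = 1.81e+07, so δQ/Q = 1.35e+06/1.81e+07 = 0.0748.

7.48%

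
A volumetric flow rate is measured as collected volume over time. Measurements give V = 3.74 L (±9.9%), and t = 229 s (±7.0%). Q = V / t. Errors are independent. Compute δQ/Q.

Each factor contributes (exponent × relative error)² to (δQ/Q)²:
  (1·δV/V)² = (1×0.0990)² = 0.00980;  (-1·δt/t)² = (-1×0.0700)² = 0.00490
δQ/Q = √(0.0147) = 0.121

0.121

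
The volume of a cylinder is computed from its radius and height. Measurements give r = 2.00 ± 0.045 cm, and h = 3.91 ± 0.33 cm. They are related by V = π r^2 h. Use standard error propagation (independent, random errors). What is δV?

4.70 cm^3

Relative error in a monomial: (δV/V)² = Σ (nᵢ · δxᵢ/xᵢ)².
  (2·δr/r)² = (2×0.0225)² = 0.00202;  (1·δh/h)² = (1×0.0844)² = 0.00712
δV/V = √(0.00915) = 0.0956
V = 49.1 cm^3, so δV = 0.0956 × 49.1 = 4.70 cm^3.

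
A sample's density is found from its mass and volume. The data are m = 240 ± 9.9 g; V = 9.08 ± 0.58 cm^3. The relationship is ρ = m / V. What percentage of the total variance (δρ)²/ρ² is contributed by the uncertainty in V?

(δρ/ρ)² = (1·δm/m)² + (-1·δV/V)²
  m term: (1×0.0413)² = 0.00170
  V term: (-1×0.0639)² = 0.00408
Total = 0.00578. Share from V = 0.00408/0.00578 = 0.706.

70.6%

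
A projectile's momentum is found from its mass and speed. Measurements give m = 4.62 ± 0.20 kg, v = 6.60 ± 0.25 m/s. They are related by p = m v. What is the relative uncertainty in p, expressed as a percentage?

Each factor contributes (exponent × relative error)² to (δp/p)²:
  (1·δm/m)² = (1×0.0433)² = 0.00187;  (1·δv/v)² = (1×0.0379)² = 0.00143
δp/p = √(0.00331) = 0.0575

5.75%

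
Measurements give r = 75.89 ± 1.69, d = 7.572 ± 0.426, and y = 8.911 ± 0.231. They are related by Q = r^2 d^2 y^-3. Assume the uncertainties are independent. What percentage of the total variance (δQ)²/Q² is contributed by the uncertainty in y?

29.2%

(δQ/Q)² = (2·δr/r)² + (2·δd/d)² + (-3·δy/y)²
  r term: (2×0.0223)² = 0.00198
  d term: (2×0.0563)² = 0.0127
  y term: (-3×0.0259)² = 0.00605
Total = 0.0207. Share from y = 0.00605/0.0207 = 0.292.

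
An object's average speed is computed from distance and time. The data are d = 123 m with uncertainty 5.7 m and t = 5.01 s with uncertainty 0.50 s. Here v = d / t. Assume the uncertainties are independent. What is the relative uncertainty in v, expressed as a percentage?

Relative error in a monomial: (δv/v)² = Σ (nᵢ · δxᵢ/xᵢ)².
  (1·δd/d)² = (1×0.0463)² = 0.00215;  (-1·δt/t)² = (-1×0.0998)² = 0.00996
δv/v = √(0.0121) = 0.110

11.0%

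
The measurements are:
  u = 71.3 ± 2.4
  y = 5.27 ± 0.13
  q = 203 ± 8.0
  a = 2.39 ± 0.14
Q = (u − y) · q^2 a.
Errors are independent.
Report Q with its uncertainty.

(6.50 ± 0.681) × 10^6

Let w = u − y = 66.0. δw = √(δu² + δy²) = √(5.76 + 0.0169) = 2.40, so δw/w = 0.0364.
Q is then a monomial in w, q, a:
δQ/Q = √((δw/w)² + (2·δq/q)² + (1·δa/a)²) = √(0.00132 + 0.00621 + 0.00343) = 0.105
Q = 6.5e+06, so δQ = 0.105 × 6.5e+06 = 6.81e+05.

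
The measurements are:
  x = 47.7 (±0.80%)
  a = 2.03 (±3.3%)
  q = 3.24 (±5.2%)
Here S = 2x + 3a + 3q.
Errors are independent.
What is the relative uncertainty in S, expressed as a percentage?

For a sum/difference, combine absolute errors in quadrature:
  (2·δx)² = 0.582;  (3·δa)² = 0.0404;  (3·δq)² = 0.255
δS = √(0.878) = 0.937
S = 111, so δS/S = 0.937/111 = 0.00843.

0.843%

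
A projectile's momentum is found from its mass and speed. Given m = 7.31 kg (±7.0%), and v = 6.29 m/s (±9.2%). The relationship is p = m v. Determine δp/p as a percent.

Products/powers → add relative errors in quadrature, weighted by exponent:
  (1·δm/m)² = (1×0.0700)² = 0.00490;  (1·δv/v)² = (1×0.0920)² = 0.00846
δp/p = √(0.0134) = 0.116

11.6%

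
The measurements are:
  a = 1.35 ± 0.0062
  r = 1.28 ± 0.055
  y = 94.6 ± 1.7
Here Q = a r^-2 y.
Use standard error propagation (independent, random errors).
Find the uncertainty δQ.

6.85

Since Q is a product/quotient, work with relative uncertainties:
  (1·δa/a)² = (1×0.00459)² = 2.11e-05;  (-2·δr/r)² = (-2×0.0430)² = 0.00739;  (1·δy/y)² = (1×0.0180)² = 0.000323
δQ/Q = √(0.00773) = 0.0879
Q = 77.9, so δQ = 0.0879 × 77.9 = 6.85.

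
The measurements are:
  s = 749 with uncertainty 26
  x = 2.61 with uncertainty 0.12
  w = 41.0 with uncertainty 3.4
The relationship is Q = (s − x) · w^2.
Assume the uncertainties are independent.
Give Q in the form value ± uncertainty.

Let u = s − x = 746. δu = √(δs² + δx²) = √(676 + 0.0144) = 26.0, so δu/u = 0.0348.
Q is then a monomial in u, w:
δQ/Q = √((δu/u)² + (2·δw/w)²) = √(0.00121 + 0.0275) = 0.169
Q = 1.25e+06, so δQ = 0.169 × 1.25e+06 = 2.13e+05.

(1.25 ± 0.213) × 10^6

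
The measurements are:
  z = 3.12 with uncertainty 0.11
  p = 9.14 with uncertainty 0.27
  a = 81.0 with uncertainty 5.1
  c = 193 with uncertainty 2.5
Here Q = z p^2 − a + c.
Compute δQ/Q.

0.0505

Let w = z·p^2 = 261. δw/w = √((1·δz/z)² + (2·δp/p)²) = √(0.00124 + 0.00349) = 0.0688, so δw = 17.9.
Q = w − a + c: δQ = √(δw² + δa² + δc²) = √(322 + 26.0 + 6.25) = 18.8
Q = 373, so δQ/Q = 18.8/373 = 0.0505.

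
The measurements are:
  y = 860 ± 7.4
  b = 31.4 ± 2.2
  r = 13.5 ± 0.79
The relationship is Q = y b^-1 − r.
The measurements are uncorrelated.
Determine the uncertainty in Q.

2.09

Let p = y·b^-1 = 27.4. δp/p = √((1·δy/y)² + (-1·δb/b)²) = √(7.4e-05 + 0.00491) = 0.0706, so δp = 1.93.
Q = p − r: δQ = √(δp² + δr²) = √(3.74 + 0.624) = 2.09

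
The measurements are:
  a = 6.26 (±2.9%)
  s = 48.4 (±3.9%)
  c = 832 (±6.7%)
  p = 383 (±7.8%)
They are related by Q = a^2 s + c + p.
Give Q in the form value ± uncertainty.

3110 ± 147

Let w = a^2·s = 1900. δw/w = √((2·δa/a)² + (1·δs/s)²) = √(0.00336 + 0.00152) = 0.0699, so δw = 133.
Q = w + c + p: δQ = √(δw² + δc² + δp²) = √(17600 + 3110 + 892) = 147
Q = 3110.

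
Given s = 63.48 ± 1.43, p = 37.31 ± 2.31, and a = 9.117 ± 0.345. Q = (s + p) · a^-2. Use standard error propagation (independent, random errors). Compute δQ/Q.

Let u = s + p = 100.8. δu = √(δs² + δp²) = √(2.04 + 5.34) = 2.72, so δu/u = 0.0270.
Q is then a monomial in u, a:
δQ/Q = √((δu/u)² + (-2·δa/a)²) = √(0.000727 + 0.00573) = 0.0803

0.0803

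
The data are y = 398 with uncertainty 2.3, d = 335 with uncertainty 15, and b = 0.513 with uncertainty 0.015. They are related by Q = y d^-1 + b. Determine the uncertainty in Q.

0.0557

Let p = y·d^-1 = 1.19. δp/p = √((1·δy/y)² + (-1·δd/d)²) = √(3.34e-05 + 0.00200) = 0.0451, so δp = 0.0536.
Q = p + b: δQ = √(δp² + δb²) = √(0.00288 + 0.000225) = 0.0557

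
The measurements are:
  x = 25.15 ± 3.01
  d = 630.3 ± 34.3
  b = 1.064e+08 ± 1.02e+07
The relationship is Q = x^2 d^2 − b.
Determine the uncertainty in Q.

6.69e+07

Let p = x^2·d^2 = 2.513e+08. δp/p = √((2·δx/x)² + (2·δd/d)²) = √(0.0573 + 0.0118) = 0.263, so δp = 6.61e+07.
Q = p − b: δQ = √(δp² + δb²) = √(4.37e+15 + 1.04e+14) = 6.69e+07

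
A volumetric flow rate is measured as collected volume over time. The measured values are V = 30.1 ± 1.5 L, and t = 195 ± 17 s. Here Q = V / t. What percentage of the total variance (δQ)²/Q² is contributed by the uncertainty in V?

24.6%

(δQ/Q)² = (1·δV/V)² + (-1·δt/t)²
  V term: (1×0.0498)² = 0.00248
  t term: (-1×0.0872)² = 0.00760
Total = 0.0101. Share from V = 0.00248/0.0101 = 0.246.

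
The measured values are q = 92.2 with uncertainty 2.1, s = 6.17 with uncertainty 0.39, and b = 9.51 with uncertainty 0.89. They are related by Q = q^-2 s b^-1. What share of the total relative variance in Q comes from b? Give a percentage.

59.1%

(δQ/Q)² = (-2·δq/q)² + (1·δs/s)² + (-1·δb/b)²
  q term: (-2×0.0228)² = 0.00208
  s term: (1×0.0632)² = 0.00400
  b term: (-1×0.0936)² = 0.00876
Total = 0.0148. Share from b = 0.00876/0.0148 = 0.591.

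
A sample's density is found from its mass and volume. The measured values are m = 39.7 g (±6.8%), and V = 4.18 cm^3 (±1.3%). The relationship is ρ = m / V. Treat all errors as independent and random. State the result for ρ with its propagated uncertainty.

9.50 ± 0.658 g/cm^3

ρ is a product of powers, so relative uncertainties combine in quadrature:
  (1·δm/m)² = (1×0.0680)² = 0.00462;  (-1·δV/V)² = (-1×0.0130)² = 0.000169
δρ/ρ = √(0.00479) = 0.0692
ρ = 9.50 g/cm^3, so δρ = 0.0692 × 9.50 = 0.658 g/cm^3.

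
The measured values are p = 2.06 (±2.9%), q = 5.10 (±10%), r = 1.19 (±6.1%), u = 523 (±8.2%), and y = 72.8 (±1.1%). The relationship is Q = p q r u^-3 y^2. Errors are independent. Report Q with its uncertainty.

For a monomial Q ∝ p, q, r, u^-3, y^2, fractional errors add in quadrature:
  (1·δp/p)² = (1×0.0290)² = 0.000841;  (1·δq/q)² = (1×0.100)² = 0.0100;  (1·δr/r)² = (1×0.0610)² = 0.00372;  (-3·δu/u)² = (-3×0.0820)² = 0.0605;  (2·δy/y)² = (2×0.0110)² = 0.000484
δQ/Q = √(0.0756) = 0.275
Q = 0.000463, so δQ = 0.275 × 0.000463 = 0.000127.

0.000463 ± 0.000127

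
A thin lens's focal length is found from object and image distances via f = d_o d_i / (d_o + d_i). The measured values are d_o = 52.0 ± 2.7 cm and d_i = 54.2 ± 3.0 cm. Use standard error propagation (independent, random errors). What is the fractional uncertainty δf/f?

0.0379

∂f/∂d_o = (d_i/(d_o+d_i))² = 0.260;  ∂f/∂d_i = (d_o/(d_o+d_i))² = 0.240
δf = √((∂f/∂d_o · δd_o)² + (∂f/∂d_i · δd_i)²) = √(0.495 + 0.517) = 1.01 cm
f = 26.5 cm, so δf/f = 1.01/26.5 = 0.0379.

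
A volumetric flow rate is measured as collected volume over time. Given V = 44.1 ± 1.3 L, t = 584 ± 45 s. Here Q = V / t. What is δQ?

0.00623 L/s

Relative error in a monomial: (δQ/Q)² = Σ (nᵢ · δxᵢ/xᵢ)².
  (1·δV/V)² = (1×0.0295)² = 0.000869;  (-1·δt/t)² = (-1×0.0771)² = 0.00594
δQ/Q = √(0.00681) = 0.0825
Q = 0.0755 L/s, so δQ = 0.0825 × 0.0755 = 0.00623 L/s.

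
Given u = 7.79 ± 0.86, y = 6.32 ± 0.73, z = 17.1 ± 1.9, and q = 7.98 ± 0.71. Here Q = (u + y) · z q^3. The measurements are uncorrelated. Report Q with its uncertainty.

Let w = u + y = 14.1. δw = √(δu² + δy²) = √(0.740 + 0.533) = 1.13, so δw/w = 0.0799.
Q is then a monomial in w, z, q:
δQ/Q = √((δw/w)² + (1·δz/z)² + (3·δq/q)²) = √(0.00639 + 0.0123 + 0.0712) = 0.300
Q = 1.23e+05, so δQ = 0.300 × 1.23e+05 = 36800.

(1.23 ± 0.368) × 10^5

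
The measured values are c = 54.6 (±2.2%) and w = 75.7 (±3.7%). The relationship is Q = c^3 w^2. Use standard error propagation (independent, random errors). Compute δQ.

Each factor contributes (exponent × relative error)² to (δQ/Q)²:
  (3·δc/c)² = (3×0.0220)² = 0.00436;  (2·δw/w)² = (2×0.0370)² = 0.00548
δQ/Q = √(0.00983) = 0.0992
Q = 9.33e+08, so δQ = 0.0992 × 9.33e+08 = 9.25e+07.

9.25e+07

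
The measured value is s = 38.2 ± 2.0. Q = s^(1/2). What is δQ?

Q ∝ s^(1/2), so δQ/Q = |½| · δs/s = 0.5 × 0.0524 = 0.0262.
Q = 6.18, so δQ = 0.0262 × 6.18 = 0.162.

0.162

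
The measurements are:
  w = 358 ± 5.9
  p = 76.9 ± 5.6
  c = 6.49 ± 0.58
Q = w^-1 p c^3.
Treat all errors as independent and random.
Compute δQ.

16.3

Each factor contributes (exponent × relative error)² to (δQ/Q)²:
  (-1·δw/w)² = (-1×0.0165)² = 0.000272;  (1·δp/p)² = (1×0.0728)² = 0.00530;  (3·δc/c)² = (3×0.0894)² = 0.0719
δQ/Q = √(0.0775) = 0.278
Q = 58.7, so δQ = 0.278 × 58.7 = 16.3.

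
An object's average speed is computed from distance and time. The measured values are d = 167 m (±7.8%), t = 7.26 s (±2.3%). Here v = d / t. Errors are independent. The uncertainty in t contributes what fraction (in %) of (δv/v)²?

8.00%

(δv/v)² = (1·δd/d)² + (-1·δt/t)²
  d term: (1×0.0780)² = 0.00608
  t term: (-1×0.0230)² = 0.000529
Total = 0.00661. Share from t = 0.000529/0.00661 = 0.0800.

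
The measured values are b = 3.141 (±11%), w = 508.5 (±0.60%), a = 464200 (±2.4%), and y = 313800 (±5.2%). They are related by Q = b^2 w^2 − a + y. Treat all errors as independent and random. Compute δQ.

5.62e+05

Let p = b^2·w^2 = 2.551e+06. δp/p = √((2·δb/b)² + (2·δw/w)²) = √(0.0484 + 0.000144) = 0.220, so δp = 5.62e+05.
Q = p − a + y: δQ = √(δp² + δa² + δy²) = √(3.16e+11 + 1.24e+08 + 2.66e+08) = 5.62e+05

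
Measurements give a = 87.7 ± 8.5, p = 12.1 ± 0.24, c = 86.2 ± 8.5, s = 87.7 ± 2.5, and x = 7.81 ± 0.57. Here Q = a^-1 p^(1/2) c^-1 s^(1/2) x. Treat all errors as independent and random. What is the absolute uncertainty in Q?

For a monomial Q ∝ a^-1, p^(1/2), c^-1, s^(1/2), x, fractional errors add in quadrature:
  (-1·δa/a)² = (-1×0.0969)² = 0.00939;  (½·δp/p)² = (0.5×0.0198)² = 9.84e-05;  (-1·δc/c)² = (-1×0.0986)² = 0.00972;  (½·δs/s)² = (0.5×0.0285)² = 0.000203;  (1·δx/x)² = (1×0.0730)² = 0.00533
δQ/Q = √(0.0247) = 0.157
Q = 0.0337, so δQ = 0.157 × 0.0337 = 0.00529.

0.00529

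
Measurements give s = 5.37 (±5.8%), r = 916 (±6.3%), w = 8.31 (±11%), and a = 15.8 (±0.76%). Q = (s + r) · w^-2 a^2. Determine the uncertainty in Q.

Let u = s + r = 921. δu = √(δs² + δr²) = √(0.0970 + 3330) = 57.7, so δu/u = 0.0626.
Q is then a monomial in u, w, a:
δQ/Q = √((δu/u)² + (-2·δw/w)² + (2·δa/a)²) = √(0.00392 + 0.0484 + 0.000231) = 0.229
Q = 3330, so δQ = 0.229 × 3330 = 764.

764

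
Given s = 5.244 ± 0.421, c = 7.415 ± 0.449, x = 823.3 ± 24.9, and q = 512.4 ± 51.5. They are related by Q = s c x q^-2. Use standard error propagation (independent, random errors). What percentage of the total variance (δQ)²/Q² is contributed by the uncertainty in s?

12.5%

(δQ/Q)² = (1·δs/s)² + (1·δc/c)² + (1·δx/x)² + (-2·δq/q)²
  s term: (1×0.0803)² = 0.00645
  c term: (1×0.0606)² = 0.00367
  x term: (1×0.0302)² = 0.000915
  q term: (-2×0.101)² = 0.0404
Total = 0.0514. Share from s = 0.00645/0.0514 = 0.125.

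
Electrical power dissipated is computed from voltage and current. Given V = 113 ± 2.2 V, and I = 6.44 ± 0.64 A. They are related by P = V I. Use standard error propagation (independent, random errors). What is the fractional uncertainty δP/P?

0.101

Since P is a product/quotient, work with relative uncertainties:
  (1·δV/V)² = (1×0.0195)² = 0.000379;  (1·δI/I)² = (1×0.0994)² = 0.00988
δP/P = √(0.0103) = 0.101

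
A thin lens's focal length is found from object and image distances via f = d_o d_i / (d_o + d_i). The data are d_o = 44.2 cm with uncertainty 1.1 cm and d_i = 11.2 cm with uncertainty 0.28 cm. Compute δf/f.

∂f/∂d_o = (d_i/(d_o+d_i))² = 0.0409;  ∂f/∂d_i = (d_o/(d_o+d_i))² = 0.637
δf = √((∂f/∂d_o · δd_o)² + (∂f/∂d_i · δd_i)²) = √(0.00202 + 0.0318) = 0.184 cm
f = 8.94 cm, so δf/f = 0.184/8.94 = 0.0206.

0.0206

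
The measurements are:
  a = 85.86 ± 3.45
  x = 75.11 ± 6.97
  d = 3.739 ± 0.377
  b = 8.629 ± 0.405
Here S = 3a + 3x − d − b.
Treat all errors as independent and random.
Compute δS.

23.3

Each term contributes (cᵢ δxᵢ)² to (δS)²:
  (3·δa)² = 107;  (3·δx)² = 437;  (δd)² = 0.142;  (δb)² = 0.164
δS = √(545) = 23.3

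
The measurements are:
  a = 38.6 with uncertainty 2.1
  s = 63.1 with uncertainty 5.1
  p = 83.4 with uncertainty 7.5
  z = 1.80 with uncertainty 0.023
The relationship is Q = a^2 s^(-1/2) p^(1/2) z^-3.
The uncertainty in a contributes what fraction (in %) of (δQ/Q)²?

(δQ/Q)² = (2·δa/a)² + (−½·δs/s)² + (½·δp/p)² + (-3·δz/z)²
  a term: (2×0.0544)² = 0.0118
  s term: (-0.5×0.0808)² = 0.00163
  p term: (0.5×0.0899)² = 0.00202
  z term: (-3×0.0128)² = 0.00147
Total = 0.0170. Share from a = 0.0118/0.0170 = 0.698.

69.8%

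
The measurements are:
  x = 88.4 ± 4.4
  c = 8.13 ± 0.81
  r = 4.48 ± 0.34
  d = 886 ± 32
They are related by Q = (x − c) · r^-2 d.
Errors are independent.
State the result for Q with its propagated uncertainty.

Let u = x − c = 80.3. δu = √(δx² + δc²) = √(19.4 + 0.656) = 4.47, so δu/u = 0.0557.
Q is then a monomial in u, r, d:
δQ/Q = √((δu/u)² + (-2·δr/r)² + (1·δd/d)²) = √(0.00311 + 0.0230 + 0.00130) = 0.166
Q = 3540, so δQ = 0.166 × 3540 = 587.

3540 ± 587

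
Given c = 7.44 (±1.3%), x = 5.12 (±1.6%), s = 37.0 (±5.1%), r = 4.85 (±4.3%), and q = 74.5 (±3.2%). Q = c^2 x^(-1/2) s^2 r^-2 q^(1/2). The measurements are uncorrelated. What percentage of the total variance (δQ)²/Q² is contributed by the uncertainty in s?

55.4%

(δQ/Q)² = (2·δc/c)² + (−½·δx/x)² + (2·δs/s)² + (-2·δr/r)² + (½·δq/q)²
  c term: (2×0.0130)² = 0.000676
  x term: (-0.5×0.0160)² = 6.4e-05
  s term: (2×0.0510)² = 0.0104
  r term: (-2×0.0430)² = 0.00740
  q term: (0.5×0.0320)² = 0.000256
Total = 0.0188. Share from s = 0.0104/0.0188 = 0.554.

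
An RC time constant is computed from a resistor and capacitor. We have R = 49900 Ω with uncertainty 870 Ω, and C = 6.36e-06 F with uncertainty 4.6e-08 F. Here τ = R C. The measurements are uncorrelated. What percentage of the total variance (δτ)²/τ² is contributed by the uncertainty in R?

85.3%

(δτ/τ)² = (1·δR/R)² + (1·δC/C)²
  R term: (1×0.0174)² = 0.000304
  C term: (1×0.00723)² = 5.23e-05
Total = 0.000356. Share from R = 0.000304/0.000356 = 0.853.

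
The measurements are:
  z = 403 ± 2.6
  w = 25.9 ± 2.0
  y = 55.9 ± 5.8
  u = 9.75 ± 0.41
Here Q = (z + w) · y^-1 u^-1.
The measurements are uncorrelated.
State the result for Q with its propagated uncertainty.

0.787 ± 0.0883

Let h = z + w = 429. δh = √(δz² + δw²) = √(6.76 + 4.00) = 3.28, so δh/h = 0.00765.
Q is then a monomial in h, y, u:
δQ/Q = √((δh/h)² + (-1·δy/y)² + (-1·δu/u)²) = √(5.85e-05 + 0.0108 + 0.00177) = 0.112
Q = 0.787, so δQ = 0.112 × 0.787 = 0.0883.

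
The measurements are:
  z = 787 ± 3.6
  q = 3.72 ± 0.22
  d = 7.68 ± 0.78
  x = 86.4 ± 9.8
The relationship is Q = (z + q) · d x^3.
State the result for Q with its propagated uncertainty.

Let u = z + q = 791. δu = √(δz² + δq²) = √(13.0 + 0.0484) = 3.61, so δu/u = 0.00456.
Q is then a monomial in u, d, x:
δQ/Q = √((δu/u)² + (1·δd/d)² + (3·δx/x)²) = √(2.08e-05 + 0.0103 + 0.116) = 0.355
Q = 3.92e+09, so δQ = 0.355 × 3.92e+09 = 1.39e+09.

(3.92 ± 1.39) × 10^9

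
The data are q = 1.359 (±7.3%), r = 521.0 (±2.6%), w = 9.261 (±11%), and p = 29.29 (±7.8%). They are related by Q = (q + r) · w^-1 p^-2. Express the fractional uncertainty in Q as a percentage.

19.3%

Let u = q + r = 522.4. δu = √(δq² + δr²) = √(0.00984 + 183) = 13.5, so δu/u = 0.0259.
Q is then a monomial in u, w, p:
δQ/Q = √((δu/u)² + (-1·δw/w)² + (-2·δp/p)²) = √(0.000673 + 0.0121 + 0.0243) = 0.193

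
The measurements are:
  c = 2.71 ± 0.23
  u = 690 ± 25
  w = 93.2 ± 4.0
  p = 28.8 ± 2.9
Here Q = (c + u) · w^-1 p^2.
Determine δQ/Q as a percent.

Let h = c + u = 693. δh = √(δc² + δu²) = √(0.0529 + 625) = 25.0, so δh/h = 0.0361.
Q is then a monomial in h, w, p:
δQ/Q = √((δh/h)² + (-1·δw/w)² + (2·δp/p)²) = √(0.00130 + 0.00184 + 0.0406) = 0.209

20.9%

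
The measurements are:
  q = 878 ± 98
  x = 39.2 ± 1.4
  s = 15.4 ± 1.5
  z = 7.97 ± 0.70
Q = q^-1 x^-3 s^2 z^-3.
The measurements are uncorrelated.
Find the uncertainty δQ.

3.21e-09

For a monomial Q ∝ q^-1, x^-3, s^2, z^-3, fractional errors add in quadrature:
  (-1·δq/q)² = (-1×0.112)² = 0.0125;  (-3·δx/x)² = (-3×0.0357)² = 0.0115;  (2·δs/s)² = (2×0.0974)² = 0.0379;  (-3·δz/z)² = (-3×0.0878)² = 0.0694
δQ/Q = √(0.131) = 0.362
Q = 8.86e-09, so δQ = 0.362 × 8.86e-09 = 3.21e-09.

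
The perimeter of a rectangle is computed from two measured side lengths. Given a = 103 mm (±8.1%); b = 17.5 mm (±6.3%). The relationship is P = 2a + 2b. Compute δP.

16.8 mm

Sums and differences: (δP)² = Σ (cᵢ δxᵢ)².
  (2·δa)² = 278;  (2·δb)² = 4.86
δP = √(283) = 16.8 mm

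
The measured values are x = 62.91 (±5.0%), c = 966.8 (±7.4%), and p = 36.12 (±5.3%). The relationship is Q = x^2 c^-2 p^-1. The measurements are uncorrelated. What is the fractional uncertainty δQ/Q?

0.186

Each factor contributes (exponent × relative error)² to (δQ/Q)²:
  (2·δx/x)² = (2×0.0500)² = 0.0100;  (-2·δc/c)² = (-2×0.0740)² = 0.0219;  (-1·δp/p)² = (-1×0.0530)² = 0.00281
δQ/Q = √(0.0347) = 0.186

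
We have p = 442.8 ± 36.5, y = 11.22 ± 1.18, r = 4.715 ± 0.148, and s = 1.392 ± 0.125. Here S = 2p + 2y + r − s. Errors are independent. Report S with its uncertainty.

911.4 ± 73.0

Each term contributes (cᵢ δxᵢ)² to (δS)²:
  (2·δp)² = 5330;  (2·δy)² = 5.57;  (δr)² = 0.0219;  (δs)² = 0.0156
δS = √(5330) = 73.0
S = 911.4.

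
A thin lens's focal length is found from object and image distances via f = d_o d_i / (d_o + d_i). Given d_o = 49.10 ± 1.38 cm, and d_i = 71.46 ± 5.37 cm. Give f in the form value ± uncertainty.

∂f/∂d_o = (d_i/(d_o+d_i))² = 0.351;  ∂f/∂d_i = (d_o/(d_o+d_i))² = 0.166
δf = √((∂f/∂d_o · δd_o)² + (∂f/∂d_i · δd_i)²) = √(0.235 + 0.793) = 1.01 cm
f = 29.10 cm.

29.10 ± 1.01 cm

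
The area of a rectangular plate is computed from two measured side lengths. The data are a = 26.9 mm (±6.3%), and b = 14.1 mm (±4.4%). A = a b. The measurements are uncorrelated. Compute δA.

Relative error in a monomial: (δA/A)² = Σ (nᵢ · δxᵢ/xᵢ)².
  (1·δa/a)² = (1×0.0630)² = 0.00397;  (1·δb/b)² = (1×0.0440)² = 0.00194
δA/A = √(0.00591) = 0.0768
A = 379 mm^2, so δA = 0.0768 × 379 = 29.1 mm^2.

29.1 mm^2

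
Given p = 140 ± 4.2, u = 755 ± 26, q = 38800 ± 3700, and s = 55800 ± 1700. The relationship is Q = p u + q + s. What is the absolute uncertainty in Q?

6320

Let w = p·u = 1.06e+05. δw/w = √((1·δp/p)² + (1·δu/u)²) = √(0.000900 + 0.00119) = 0.0457, so δw = 4830.
Q = w + q + s: δQ = √(δw² + δq² + δs²) = √(2.33e+07 + 1.37e+07 + 2.89e+06) = 6320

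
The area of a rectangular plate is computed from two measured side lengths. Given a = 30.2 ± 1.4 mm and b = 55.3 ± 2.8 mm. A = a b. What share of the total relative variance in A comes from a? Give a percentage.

(δA/A)² = (1·δa/a)² + (1·δb/b)²
  a term: (1×0.0464)² = 0.00215
  b term: (1×0.0506)² = 0.00256
Total = 0.00471. Share from a = 0.00215/0.00471 = 0.456.

45.6%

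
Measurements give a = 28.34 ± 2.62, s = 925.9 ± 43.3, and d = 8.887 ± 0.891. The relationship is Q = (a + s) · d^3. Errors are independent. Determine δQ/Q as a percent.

30.4%

Let u = a + s = 954.2. δu = √(δa² + δs²) = √(6.86 + 1870) = 43.4, so δu/u = 0.0455.
Q is then a monomial in u, d:
δQ/Q = √((δu/u)² + (3·δd/d)²) = √(0.00207 + 0.0905) = 0.304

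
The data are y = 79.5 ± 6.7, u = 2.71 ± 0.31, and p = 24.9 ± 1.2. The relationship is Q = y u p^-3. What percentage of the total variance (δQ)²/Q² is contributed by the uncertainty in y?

17.3%

(δQ/Q)² = (1·δy/y)² + (1·δu/u)² + (-3·δp/p)²
  y term: (1×0.0843)² = 0.00710
  u term: (1×0.114)² = 0.0131
  p term: (-3×0.0482)² = 0.0209
Total = 0.0411. Share from y = 0.00710/0.0411 = 0.173.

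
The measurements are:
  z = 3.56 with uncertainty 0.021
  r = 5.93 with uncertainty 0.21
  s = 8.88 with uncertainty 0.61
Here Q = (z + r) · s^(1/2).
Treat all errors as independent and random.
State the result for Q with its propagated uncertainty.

28.3 ± 1.16

Let u = z + r = 9.49. δu = √(δz² + δr²) = √(0.000441 + 0.0441) = 0.211, so δu/u = 0.0222.
Q is then a monomial in u, s:
δQ/Q = √((δu/u)² + (½·δs/s)²) = √(0.000495 + 0.00118) = 0.0409
Q = 28.3, so δQ = 0.0409 × 28.3 = 1.16.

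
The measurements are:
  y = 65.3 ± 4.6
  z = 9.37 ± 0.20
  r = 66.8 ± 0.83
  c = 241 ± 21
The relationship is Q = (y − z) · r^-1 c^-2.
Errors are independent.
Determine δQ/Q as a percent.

Let u = y − z = 55.9. δu = √(δy² + δz²) = √(21.2 + 0.0400) = 4.60, so δu/u = 0.0823.
Q is then a monomial in u, r, c:
δQ/Q = √((δu/u)² + (-1·δr/r)² + (-2·δc/c)²) = √(0.00678 + 0.000154 + 0.0304) = 0.193

19.3%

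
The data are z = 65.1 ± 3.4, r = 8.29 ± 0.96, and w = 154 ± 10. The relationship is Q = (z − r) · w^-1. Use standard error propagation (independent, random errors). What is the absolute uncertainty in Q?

Let u = z − r = 56.8. δu = √(δz² + δr²) = √(11.6 + 0.922) = 3.53, so δu/u = 0.0622.
Q is then a monomial in u, w:
δQ/Q = √((δu/u)² + (-1·δw/w)²) = √(0.00387 + 0.00422) = 0.0899
Q = 0.369, so δQ = 0.0899 × 0.369 = 0.0332.

0.0332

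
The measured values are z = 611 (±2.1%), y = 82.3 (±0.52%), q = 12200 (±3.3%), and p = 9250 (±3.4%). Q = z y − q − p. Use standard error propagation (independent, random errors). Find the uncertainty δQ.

1200

Let w = z·y = 50300. δw/w = √((1·δz/z)² + (1·δy/y)²) = √(0.000441 + 2.7e-05) = 0.0216, so δw = 1090.
Q = w − q − p: δQ = √(δw² + δq² + δp²) = √(1.18e+06 + 1.62e+05 + 98900) = 1200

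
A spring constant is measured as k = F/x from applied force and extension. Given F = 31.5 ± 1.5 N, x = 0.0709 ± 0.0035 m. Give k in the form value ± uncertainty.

For a monomial k ∝ F, x^-1, fractional errors add in quadrature:
  (1·δF/F)² = (1×0.0476)² = 0.00227;  (-1·δx/x)² = (-1×0.0494)² = 0.00244
δk/k = √(0.00470) = 0.0686
k = 444 N/m, so δk = 0.0686 × 444 = 30.5 N/m.

444 ± 30.5 N/m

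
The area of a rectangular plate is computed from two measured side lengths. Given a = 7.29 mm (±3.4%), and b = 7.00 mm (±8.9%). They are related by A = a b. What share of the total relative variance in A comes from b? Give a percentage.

87.3%

(δA/A)² = (1·δa/a)² + (1·δb/b)²
  a term: (1×0.0340)² = 0.00116
  b term: (1×0.0890)² = 0.00792
Total = 0.00908. Share from b = 0.00792/0.00908 = 0.873.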